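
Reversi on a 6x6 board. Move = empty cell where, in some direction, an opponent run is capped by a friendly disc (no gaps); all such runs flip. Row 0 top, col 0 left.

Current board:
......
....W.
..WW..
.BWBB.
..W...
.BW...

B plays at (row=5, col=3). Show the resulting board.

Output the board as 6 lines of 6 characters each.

Answer: ......
....W.
..WW..
.BWBB.
..B...
.BBB..

Derivation:
Place B at (5,3); scan 8 dirs for brackets.
Dir NW: opp run (4,2) capped by B -> flip
Dir N: first cell '.' (not opp) -> no flip
Dir NE: first cell '.' (not opp) -> no flip
Dir W: opp run (5,2) capped by B -> flip
Dir E: first cell '.' (not opp) -> no flip
Dir SW: edge -> no flip
Dir S: edge -> no flip
Dir SE: edge -> no flip
All flips: (4,2) (5,2)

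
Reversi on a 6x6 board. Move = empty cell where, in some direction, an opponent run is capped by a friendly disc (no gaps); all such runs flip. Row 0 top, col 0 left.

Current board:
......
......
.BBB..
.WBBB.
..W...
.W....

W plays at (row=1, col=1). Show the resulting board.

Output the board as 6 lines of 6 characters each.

Place W at (1,1); scan 8 dirs for brackets.
Dir NW: first cell '.' (not opp) -> no flip
Dir N: first cell '.' (not opp) -> no flip
Dir NE: first cell '.' (not opp) -> no flip
Dir W: first cell '.' (not opp) -> no flip
Dir E: first cell '.' (not opp) -> no flip
Dir SW: first cell '.' (not opp) -> no flip
Dir S: opp run (2,1) capped by W -> flip
Dir SE: opp run (2,2) (3,3), next='.' -> no flip
All flips: (2,1)

Answer: ......
.W....
.WBB..
.WBBB.
..W...
.W....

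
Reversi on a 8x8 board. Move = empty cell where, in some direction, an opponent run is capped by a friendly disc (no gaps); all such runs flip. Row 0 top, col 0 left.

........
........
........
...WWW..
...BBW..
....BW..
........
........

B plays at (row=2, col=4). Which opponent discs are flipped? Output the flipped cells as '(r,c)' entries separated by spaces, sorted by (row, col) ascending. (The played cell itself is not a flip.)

Dir NW: first cell '.' (not opp) -> no flip
Dir N: first cell '.' (not opp) -> no flip
Dir NE: first cell '.' (not opp) -> no flip
Dir W: first cell '.' (not opp) -> no flip
Dir E: first cell '.' (not opp) -> no flip
Dir SW: opp run (3,3), next='.' -> no flip
Dir S: opp run (3,4) capped by B -> flip
Dir SE: opp run (3,5), next='.' -> no flip

Answer: (3,4)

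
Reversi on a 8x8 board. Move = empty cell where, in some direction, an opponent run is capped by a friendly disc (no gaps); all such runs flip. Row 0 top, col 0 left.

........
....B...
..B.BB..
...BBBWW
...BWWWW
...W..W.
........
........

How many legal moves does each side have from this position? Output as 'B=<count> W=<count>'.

-- B to move --
(2,6): no bracket -> illegal
(2,7): no bracket -> illegal
(4,2): no bracket -> illegal
(5,2): no bracket -> illegal
(5,4): flips 1 -> legal
(5,5): flips 2 -> legal
(5,7): flips 1 -> legal
(6,2): flips 2 -> legal
(6,3): flips 1 -> legal
(6,4): no bracket -> illegal
(6,5): no bracket -> illegal
(6,6): no bracket -> illegal
(6,7): flips 2 -> legal
B mobility = 6
-- W to move --
(0,3): flips 2 -> legal
(0,4): flips 3 -> legal
(0,5): no bracket -> illegal
(1,1): flips 2 -> legal
(1,2): no bracket -> illegal
(1,3): flips 2 -> legal
(1,5): flips 2 -> legal
(1,6): no bracket -> illegal
(2,1): no bracket -> illegal
(2,3): flips 3 -> legal
(2,6): flips 1 -> legal
(3,1): no bracket -> illegal
(3,2): flips 3 -> legal
(4,2): flips 1 -> legal
(5,2): no bracket -> illegal
(5,4): no bracket -> illegal
W mobility = 9

Answer: B=6 W=9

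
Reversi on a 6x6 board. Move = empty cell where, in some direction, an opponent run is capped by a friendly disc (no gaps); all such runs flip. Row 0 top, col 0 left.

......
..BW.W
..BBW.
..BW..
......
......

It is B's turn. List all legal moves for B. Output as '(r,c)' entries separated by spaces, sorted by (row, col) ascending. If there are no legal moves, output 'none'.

Answer: (0,3) (0,4) (1,4) (2,5) (3,4) (4,3) (4,4)

Derivation:
(0,2): no bracket -> illegal
(0,3): flips 1 -> legal
(0,4): flips 1 -> legal
(0,5): no bracket -> illegal
(1,4): flips 1 -> legal
(2,5): flips 1 -> legal
(3,4): flips 1 -> legal
(3,5): no bracket -> illegal
(4,2): no bracket -> illegal
(4,3): flips 1 -> legal
(4,4): flips 1 -> legal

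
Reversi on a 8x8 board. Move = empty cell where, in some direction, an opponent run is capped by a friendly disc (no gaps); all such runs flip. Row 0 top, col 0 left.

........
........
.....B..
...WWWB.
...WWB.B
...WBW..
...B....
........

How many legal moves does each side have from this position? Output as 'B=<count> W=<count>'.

Answer: B=7 W=8

Derivation:
-- B to move --
(2,2): no bracket -> illegal
(2,3): flips 4 -> legal
(2,4): flips 2 -> legal
(2,6): no bracket -> illegal
(3,2): flips 4 -> legal
(4,2): flips 2 -> legal
(4,6): no bracket -> illegal
(5,2): flips 3 -> legal
(5,6): flips 1 -> legal
(6,2): no bracket -> illegal
(6,4): no bracket -> illegal
(6,5): flips 1 -> legal
(6,6): no bracket -> illegal
B mobility = 7
-- W to move --
(1,4): no bracket -> illegal
(1,5): flips 1 -> legal
(1,6): flips 1 -> legal
(2,4): no bracket -> illegal
(2,6): no bracket -> illegal
(2,7): no bracket -> illegal
(3,7): flips 1 -> legal
(4,6): flips 1 -> legal
(5,2): no bracket -> illegal
(5,6): flips 1 -> legal
(5,7): no bracket -> illegal
(6,2): no bracket -> illegal
(6,4): flips 1 -> legal
(6,5): flips 1 -> legal
(7,2): no bracket -> illegal
(7,3): flips 1 -> legal
(7,4): no bracket -> illegal
W mobility = 8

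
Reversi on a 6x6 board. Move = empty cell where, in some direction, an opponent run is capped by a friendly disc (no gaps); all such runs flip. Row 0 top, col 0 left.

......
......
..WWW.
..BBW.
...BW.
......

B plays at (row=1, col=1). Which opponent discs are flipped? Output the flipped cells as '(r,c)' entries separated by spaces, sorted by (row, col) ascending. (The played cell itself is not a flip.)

Dir NW: first cell '.' (not opp) -> no flip
Dir N: first cell '.' (not opp) -> no flip
Dir NE: first cell '.' (not opp) -> no flip
Dir W: first cell '.' (not opp) -> no flip
Dir E: first cell '.' (not opp) -> no flip
Dir SW: first cell '.' (not opp) -> no flip
Dir S: first cell '.' (not opp) -> no flip
Dir SE: opp run (2,2) capped by B -> flip

Answer: (2,2)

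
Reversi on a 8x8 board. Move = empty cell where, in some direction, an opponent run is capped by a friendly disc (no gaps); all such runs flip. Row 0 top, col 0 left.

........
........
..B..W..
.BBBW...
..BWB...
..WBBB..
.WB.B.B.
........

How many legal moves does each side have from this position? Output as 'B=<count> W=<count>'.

-- B to move --
(1,4): no bracket -> illegal
(1,5): no bracket -> illegal
(1,6): no bracket -> illegal
(2,3): no bracket -> illegal
(2,4): flips 1 -> legal
(2,6): no bracket -> illegal
(3,5): flips 1 -> legal
(3,6): no bracket -> illegal
(4,1): no bracket -> illegal
(4,5): no bracket -> illegal
(5,0): no bracket -> illegal
(5,1): flips 1 -> legal
(6,0): flips 1 -> legal
(6,3): no bracket -> illegal
(7,0): no bracket -> illegal
(7,1): no bracket -> illegal
(7,2): no bracket -> illegal
B mobility = 4
-- W to move --
(1,1): no bracket -> illegal
(1,2): flips 3 -> legal
(1,3): no bracket -> illegal
(2,0): no bracket -> illegal
(2,1): flips 1 -> legal
(2,3): flips 1 -> legal
(2,4): no bracket -> illegal
(3,0): flips 3 -> legal
(3,5): no bracket -> illegal
(4,0): no bracket -> illegal
(4,1): flips 1 -> legal
(4,5): flips 1 -> legal
(4,6): no bracket -> illegal
(5,1): no bracket -> illegal
(5,6): flips 3 -> legal
(5,7): no bracket -> illegal
(6,3): flips 2 -> legal
(6,5): flips 1 -> legal
(6,7): no bracket -> illegal
(7,1): no bracket -> illegal
(7,2): flips 1 -> legal
(7,3): no bracket -> illegal
(7,4): flips 3 -> legal
(7,5): no bracket -> illegal
(7,6): no bracket -> illegal
(7,7): no bracket -> illegal
W mobility = 11

Answer: B=4 W=11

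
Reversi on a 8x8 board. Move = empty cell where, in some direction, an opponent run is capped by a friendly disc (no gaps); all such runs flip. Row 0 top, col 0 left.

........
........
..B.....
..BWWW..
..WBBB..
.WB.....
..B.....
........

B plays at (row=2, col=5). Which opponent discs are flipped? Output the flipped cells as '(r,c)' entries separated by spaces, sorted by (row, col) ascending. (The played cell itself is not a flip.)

Dir NW: first cell '.' (not opp) -> no flip
Dir N: first cell '.' (not opp) -> no flip
Dir NE: first cell '.' (not opp) -> no flip
Dir W: first cell '.' (not opp) -> no flip
Dir E: first cell '.' (not opp) -> no flip
Dir SW: opp run (3,4) capped by B -> flip
Dir S: opp run (3,5) capped by B -> flip
Dir SE: first cell '.' (not opp) -> no flip

Answer: (3,4) (3,5)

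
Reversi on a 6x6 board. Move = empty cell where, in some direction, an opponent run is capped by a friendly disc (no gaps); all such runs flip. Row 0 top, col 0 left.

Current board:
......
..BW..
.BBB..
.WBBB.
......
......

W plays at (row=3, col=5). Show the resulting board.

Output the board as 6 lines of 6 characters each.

Place W at (3,5); scan 8 dirs for brackets.
Dir NW: first cell '.' (not opp) -> no flip
Dir N: first cell '.' (not opp) -> no flip
Dir NE: edge -> no flip
Dir W: opp run (3,4) (3,3) (3,2) capped by W -> flip
Dir E: edge -> no flip
Dir SW: first cell '.' (not opp) -> no flip
Dir S: first cell '.' (not opp) -> no flip
Dir SE: edge -> no flip
All flips: (3,2) (3,3) (3,4)

Answer: ......
..BW..
.BBB..
.WWWWW
......
......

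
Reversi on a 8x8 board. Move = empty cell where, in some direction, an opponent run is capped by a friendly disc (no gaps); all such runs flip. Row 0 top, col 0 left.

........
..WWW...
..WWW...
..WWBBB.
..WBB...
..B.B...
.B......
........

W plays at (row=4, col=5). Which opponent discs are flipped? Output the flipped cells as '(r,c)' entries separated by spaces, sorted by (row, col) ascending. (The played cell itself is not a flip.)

Answer: (3,4) (4,3) (4,4)

Derivation:
Dir NW: opp run (3,4) capped by W -> flip
Dir N: opp run (3,5), next='.' -> no flip
Dir NE: opp run (3,6), next='.' -> no flip
Dir W: opp run (4,4) (4,3) capped by W -> flip
Dir E: first cell '.' (not opp) -> no flip
Dir SW: opp run (5,4), next='.' -> no flip
Dir S: first cell '.' (not opp) -> no flip
Dir SE: first cell '.' (not opp) -> no flip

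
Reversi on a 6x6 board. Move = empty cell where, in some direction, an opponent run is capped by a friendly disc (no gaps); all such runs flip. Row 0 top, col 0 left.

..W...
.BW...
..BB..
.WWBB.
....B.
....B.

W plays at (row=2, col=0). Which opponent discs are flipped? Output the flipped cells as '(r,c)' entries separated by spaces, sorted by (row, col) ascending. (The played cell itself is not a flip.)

Dir NW: edge -> no flip
Dir N: first cell '.' (not opp) -> no flip
Dir NE: opp run (1,1) capped by W -> flip
Dir W: edge -> no flip
Dir E: first cell '.' (not opp) -> no flip
Dir SW: edge -> no flip
Dir S: first cell '.' (not opp) -> no flip
Dir SE: first cell 'W' (not opp) -> no flip

Answer: (1,1)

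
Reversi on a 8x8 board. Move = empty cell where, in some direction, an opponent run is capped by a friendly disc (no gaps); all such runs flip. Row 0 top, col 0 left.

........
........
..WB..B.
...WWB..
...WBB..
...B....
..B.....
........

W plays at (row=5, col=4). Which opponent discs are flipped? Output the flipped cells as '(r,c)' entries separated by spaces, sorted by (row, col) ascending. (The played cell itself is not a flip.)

Answer: (4,4)

Derivation:
Dir NW: first cell 'W' (not opp) -> no flip
Dir N: opp run (4,4) capped by W -> flip
Dir NE: opp run (4,5), next='.' -> no flip
Dir W: opp run (5,3), next='.' -> no flip
Dir E: first cell '.' (not opp) -> no flip
Dir SW: first cell '.' (not opp) -> no flip
Dir S: first cell '.' (not opp) -> no flip
Dir SE: first cell '.' (not opp) -> no flip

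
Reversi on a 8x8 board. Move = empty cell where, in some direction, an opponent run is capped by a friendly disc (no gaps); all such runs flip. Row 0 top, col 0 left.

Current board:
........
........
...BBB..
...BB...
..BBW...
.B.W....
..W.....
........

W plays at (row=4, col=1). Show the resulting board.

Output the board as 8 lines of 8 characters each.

Answer: ........
........
...BBB..
...BB...
.WWWW...
.B.W....
..W.....
........

Derivation:
Place W at (4,1); scan 8 dirs for brackets.
Dir NW: first cell '.' (not opp) -> no flip
Dir N: first cell '.' (not opp) -> no flip
Dir NE: first cell '.' (not opp) -> no flip
Dir W: first cell '.' (not opp) -> no flip
Dir E: opp run (4,2) (4,3) capped by W -> flip
Dir SW: first cell '.' (not opp) -> no flip
Dir S: opp run (5,1), next='.' -> no flip
Dir SE: first cell '.' (not opp) -> no flip
All flips: (4,2) (4,3)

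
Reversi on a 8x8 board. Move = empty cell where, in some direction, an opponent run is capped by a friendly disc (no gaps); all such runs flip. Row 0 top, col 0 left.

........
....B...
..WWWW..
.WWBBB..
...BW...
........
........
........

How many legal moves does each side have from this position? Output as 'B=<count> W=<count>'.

-- B to move --
(1,1): flips 1 -> legal
(1,2): flips 1 -> legal
(1,3): flips 2 -> legal
(1,5): flips 2 -> legal
(1,6): flips 1 -> legal
(2,0): no bracket -> illegal
(2,1): flips 1 -> legal
(2,6): no bracket -> illegal
(3,0): flips 2 -> legal
(3,6): flips 1 -> legal
(4,0): no bracket -> illegal
(4,1): flips 2 -> legal
(4,2): no bracket -> illegal
(4,5): flips 1 -> legal
(5,3): flips 1 -> legal
(5,4): flips 1 -> legal
(5,5): flips 1 -> legal
B mobility = 13
-- W to move --
(0,3): flips 1 -> legal
(0,4): flips 1 -> legal
(0,5): flips 1 -> legal
(1,3): no bracket -> illegal
(1,5): no bracket -> illegal
(2,6): flips 1 -> legal
(3,6): flips 3 -> legal
(4,2): flips 2 -> legal
(4,5): flips 2 -> legal
(4,6): flips 1 -> legal
(5,2): flips 2 -> legal
(5,3): flips 2 -> legal
(5,4): flips 1 -> legal
W mobility = 11

Answer: B=13 W=11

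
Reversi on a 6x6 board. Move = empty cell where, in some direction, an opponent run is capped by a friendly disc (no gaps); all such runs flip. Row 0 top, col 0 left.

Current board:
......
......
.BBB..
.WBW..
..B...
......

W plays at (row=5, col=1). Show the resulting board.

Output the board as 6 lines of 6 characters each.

Answer: ......
......
.BBB..
.WBW..
..W...
.W....

Derivation:
Place W at (5,1); scan 8 dirs for brackets.
Dir NW: first cell '.' (not opp) -> no flip
Dir N: first cell '.' (not opp) -> no flip
Dir NE: opp run (4,2) capped by W -> flip
Dir W: first cell '.' (not opp) -> no flip
Dir E: first cell '.' (not opp) -> no flip
Dir SW: edge -> no flip
Dir S: edge -> no flip
Dir SE: edge -> no flip
All flips: (4,2)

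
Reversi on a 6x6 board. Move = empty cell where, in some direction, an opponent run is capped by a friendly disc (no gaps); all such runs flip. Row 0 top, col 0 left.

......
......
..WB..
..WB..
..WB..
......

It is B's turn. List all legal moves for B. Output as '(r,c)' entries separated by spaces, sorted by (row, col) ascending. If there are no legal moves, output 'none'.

(1,1): flips 1 -> legal
(1,2): no bracket -> illegal
(1,3): no bracket -> illegal
(2,1): flips 2 -> legal
(3,1): flips 1 -> legal
(4,1): flips 2 -> legal
(5,1): flips 1 -> legal
(5,2): no bracket -> illegal
(5,3): no bracket -> illegal

Answer: (1,1) (2,1) (3,1) (4,1) (5,1)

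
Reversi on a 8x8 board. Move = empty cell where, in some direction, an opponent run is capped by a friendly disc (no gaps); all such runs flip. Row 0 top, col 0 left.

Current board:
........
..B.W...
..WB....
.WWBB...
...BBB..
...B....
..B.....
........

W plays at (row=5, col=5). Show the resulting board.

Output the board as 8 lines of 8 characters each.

Answer: ........
..B.W...
..WB....
.WWWB...
...BWB..
...B.W..
..B.....
........

Derivation:
Place W at (5,5); scan 8 dirs for brackets.
Dir NW: opp run (4,4) (3,3) capped by W -> flip
Dir N: opp run (4,5), next='.' -> no flip
Dir NE: first cell '.' (not opp) -> no flip
Dir W: first cell '.' (not opp) -> no flip
Dir E: first cell '.' (not opp) -> no flip
Dir SW: first cell '.' (not opp) -> no flip
Dir S: first cell '.' (not opp) -> no flip
Dir SE: first cell '.' (not opp) -> no flip
All flips: (3,3) (4,4)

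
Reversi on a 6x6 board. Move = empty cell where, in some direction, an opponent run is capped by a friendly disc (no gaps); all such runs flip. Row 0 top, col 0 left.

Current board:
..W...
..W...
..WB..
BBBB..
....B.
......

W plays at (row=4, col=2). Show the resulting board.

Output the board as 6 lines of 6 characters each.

Answer: ..W...
..W...
..WB..
BBWB..
..W.B.
......

Derivation:
Place W at (4,2); scan 8 dirs for brackets.
Dir NW: opp run (3,1), next='.' -> no flip
Dir N: opp run (3,2) capped by W -> flip
Dir NE: opp run (3,3), next='.' -> no flip
Dir W: first cell '.' (not opp) -> no flip
Dir E: first cell '.' (not opp) -> no flip
Dir SW: first cell '.' (not opp) -> no flip
Dir S: first cell '.' (not opp) -> no flip
Dir SE: first cell '.' (not opp) -> no flip
All flips: (3,2)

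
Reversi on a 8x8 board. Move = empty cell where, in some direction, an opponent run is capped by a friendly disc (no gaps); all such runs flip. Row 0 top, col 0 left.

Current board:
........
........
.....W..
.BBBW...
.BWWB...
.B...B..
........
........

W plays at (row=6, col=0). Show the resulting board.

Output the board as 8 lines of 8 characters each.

Answer: ........
........
.....W..
.BBBW...
.BWWB...
.W...B..
W.......
........

Derivation:
Place W at (6,0); scan 8 dirs for brackets.
Dir NW: edge -> no flip
Dir N: first cell '.' (not opp) -> no flip
Dir NE: opp run (5,1) capped by W -> flip
Dir W: edge -> no flip
Dir E: first cell '.' (not opp) -> no flip
Dir SW: edge -> no flip
Dir S: first cell '.' (not opp) -> no flip
Dir SE: first cell '.' (not opp) -> no flip
All flips: (5,1)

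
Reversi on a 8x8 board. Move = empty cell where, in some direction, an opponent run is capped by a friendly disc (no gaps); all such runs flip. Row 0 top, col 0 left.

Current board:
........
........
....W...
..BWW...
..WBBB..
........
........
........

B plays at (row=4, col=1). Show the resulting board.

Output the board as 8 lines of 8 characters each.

Answer: ........
........
....W...
..BWW...
.BBBBB..
........
........
........

Derivation:
Place B at (4,1); scan 8 dirs for brackets.
Dir NW: first cell '.' (not opp) -> no flip
Dir N: first cell '.' (not opp) -> no flip
Dir NE: first cell 'B' (not opp) -> no flip
Dir W: first cell '.' (not opp) -> no flip
Dir E: opp run (4,2) capped by B -> flip
Dir SW: first cell '.' (not opp) -> no flip
Dir S: first cell '.' (not opp) -> no flip
Dir SE: first cell '.' (not opp) -> no flip
All flips: (4,2)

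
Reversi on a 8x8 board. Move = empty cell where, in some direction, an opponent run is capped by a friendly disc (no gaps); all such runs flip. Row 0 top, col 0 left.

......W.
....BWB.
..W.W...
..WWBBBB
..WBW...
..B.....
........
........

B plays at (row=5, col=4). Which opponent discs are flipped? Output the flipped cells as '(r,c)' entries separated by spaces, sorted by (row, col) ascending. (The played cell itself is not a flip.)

Answer: (4,4)

Derivation:
Dir NW: first cell 'B' (not opp) -> no flip
Dir N: opp run (4,4) capped by B -> flip
Dir NE: first cell '.' (not opp) -> no flip
Dir W: first cell '.' (not opp) -> no flip
Dir E: first cell '.' (not opp) -> no flip
Dir SW: first cell '.' (not opp) -> no flip
Dir S: first cell '.' (not opp) -> no flip
Dir SE: first cell '.' (not opp) -> no flip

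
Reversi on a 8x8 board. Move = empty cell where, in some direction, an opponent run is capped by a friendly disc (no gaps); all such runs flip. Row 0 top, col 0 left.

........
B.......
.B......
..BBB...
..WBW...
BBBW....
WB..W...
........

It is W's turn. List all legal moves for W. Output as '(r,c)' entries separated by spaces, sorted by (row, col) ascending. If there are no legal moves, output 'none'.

(0,0): no bracket -> illegal
(0,1): no bracket -> illegal
(1,1): no bracket -> illegal
(1,2): no bracket -> illegal
(2,0): no bracket -> illegal
(2,2): flips 2 -> legal
(2,3): flips 2 -> legal
(2,4): flips 2 -> legal
(2,5): no bracket -> illegal
(3,0): no bracket -> illegal
(3,1): no bracket -> illegal
(3,5): no bracket -> illegal
(4,0): flips 1 -> legal
(4,1): no bracket -> illegal
(4,5): no bracket -> illegal
(5,4): no bracket -> illegal
(6,2): flips 2 -> legal
(6,3): no bracket -> illegal
(7,0): no bracket -> illegal
(7,1): no bracket -> illegal
(7,2): no bracket -> illegal

Answer: (2,2) (2,3) (2,4) (4,0) (6,2)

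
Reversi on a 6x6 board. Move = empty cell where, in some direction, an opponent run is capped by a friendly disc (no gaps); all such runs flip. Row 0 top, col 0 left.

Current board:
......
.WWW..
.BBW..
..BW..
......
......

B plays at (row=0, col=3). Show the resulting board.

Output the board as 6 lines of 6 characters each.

Answer: ...B..
.WBW..
.BBW..
..BW..
......
......

Derivation:
Place B at (0,3); scan 8 dirs for brackets.
Dir NW: edge -> no flip
Dir N: edge -> no flip
Dir NE: edge -> no flip
Dir W: first cell '.' (not opp) -> no flip
Dir E: first cell '.' (not opp) -> no flip
Dir SW: opp run (1,2) capped by B -> flip
Dir S: opp run (1,3) (2,3) (3,3), next='.' -> no flip
Dir SE: first cell '.' (not opp) -> no flip
All flips: (1,2)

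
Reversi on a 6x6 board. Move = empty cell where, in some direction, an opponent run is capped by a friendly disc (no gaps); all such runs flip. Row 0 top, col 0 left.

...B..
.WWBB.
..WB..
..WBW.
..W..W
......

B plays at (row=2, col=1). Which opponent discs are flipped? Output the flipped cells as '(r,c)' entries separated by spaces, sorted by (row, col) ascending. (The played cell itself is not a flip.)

Dir NW: first cell '.' (not opp) -> no flip
Dir N: opp run (1,1), next='.' -> no flip
Dir NE: opp run (1,2) capped by B -> flip
Dir W: first cell '.' (not opp) -> no flip
Dir E: opp run (2,2) capped by B -> flip
Dir SW: first cell '.' (not opp) -> no flip
Dir S: first cell '.' (not opp) -> no flip
Dir SE: opp run (3,2), next='.' -> no flip

Answer: (1,2) (2,2)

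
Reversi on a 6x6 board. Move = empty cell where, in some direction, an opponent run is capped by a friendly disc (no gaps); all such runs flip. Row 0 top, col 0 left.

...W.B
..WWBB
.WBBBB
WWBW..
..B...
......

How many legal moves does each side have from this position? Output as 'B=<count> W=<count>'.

Answer: B=10 W=7

Derivation:
-- B to move --
(0,1): flips 1 -> legal
(0,2): flips 2 -> legal
(0,4): flips 1 -> legal
(1,0): flips 1 -> legal
(1,1): flips 2 -> legal
(2,0): flips 2 -> legal
(3,4): flips 1 -> legal
(4,0): flips 1 -> legal
(4,1): no bracket -> illegal
(4,3): flips 1 -> legal
(4,4): flips 1 -> legal
B mobility = 10
-- W to move --
(0,4): no bracket -> illegal
(1,1): flips 1 -> legal
(3,4): flips 1 -> legal
(3,5): flips 1 -> legal
(4,1): no bracket -> illegal
(4,3): flips 1 -> legal
(5,1): flips 1 -> legal
(5,2): flips 3 -> legal
(5,3): flips 1 -> legal
W mobility = 7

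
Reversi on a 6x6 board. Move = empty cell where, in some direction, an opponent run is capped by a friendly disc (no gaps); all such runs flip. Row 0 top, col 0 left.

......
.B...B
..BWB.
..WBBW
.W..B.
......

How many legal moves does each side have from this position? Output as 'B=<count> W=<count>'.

-- B to move --
(1,2): flips 1 -> legal
(1,3): flips 1 -> legal
(1,4): no bracket -> illegal
(2,1): no bracket -> illegal
(2,5): no bracket -> illegal
(3,0): no bracket -> illegal
(3,1): flips 1 -> legal
(4,0): no bracket -> illegal
(4,2): flips 1 -> legal
(4,3): no bracket -> illegal
(4,5): no bracket -> illegal
(5,0): no bracket -> illegal
(5,1): no bracket -> illegal
(5,2): no bracket -> illegal
B mobility = 4
-- W to move --
(0,0): no bracket -> illegal
(0,1): no bracket -> illegal
(0,2): no bracket -> illegal
(0,4): no bracket -> illegal
(0,5): no bracket -> illegal
(1,0): no bracket -> illegal
(1,2): flips 1 -> legal
(1,3): flips 1 -> legal
(1,4): no bracket -> illegal
(2,0): no bracket -> illegal
(2,1): flips 1 -> legal
(2,5): flips 1 -> legal
(3,1): no bracket -> illegal
(4,2): no bracket -> illegal
(4,3): flips 1 -> legal
(4,5): flips 1 -> legal
(5,3): flips 1 -> legal
(5,4): no bracket -> illegal
(5,5): no bracket -> illegal
W mobility = 7

Answer: B=4 W=7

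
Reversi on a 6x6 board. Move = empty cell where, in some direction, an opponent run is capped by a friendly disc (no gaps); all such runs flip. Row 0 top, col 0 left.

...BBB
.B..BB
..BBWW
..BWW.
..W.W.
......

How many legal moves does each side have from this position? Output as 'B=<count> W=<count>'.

-- B to move --
(1,3): no bracket -> illegal
(3,1): no bracket -> illegal
(3,5): flips 3 -> legal
(4,1): no bracket -> illegal
(4,3): flips 1 -> legal
(4,5): flips 1 -> legal
(5,1): flips 3 -> legal
(5,2): flips 1 -> legal
(5,3): no bracket -> illegal
(5,4): flips 3 -> legal
(5,5): flips 2 -> legal
B mobility = 7
-- W to move --
(0,0): flips 2 -> legal
(0,1): no bracket -> illegal
(0,2): no bracket -> illegal
(1,0): no bracket -> illegal
(1,2): flips 3 -> legal
(1,3): flips 1 -> legal
(2,0): no bracket -> illegal
(2,1): flips 2 -> legal
(3,1): flips 1 -> legal
(4,1): no bracket -> illegal
(4,3): no bracket -> illegal
W mobility = 5

Answer: B=7 W=5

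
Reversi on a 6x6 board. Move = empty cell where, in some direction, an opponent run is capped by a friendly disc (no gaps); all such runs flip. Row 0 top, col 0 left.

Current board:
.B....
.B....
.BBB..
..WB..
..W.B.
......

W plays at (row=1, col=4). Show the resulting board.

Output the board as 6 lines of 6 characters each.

Answer: .B....
.B..W.
.BBW..
..WB..
..W.B.
......

Derivation:
Place W at (1,4); scan 8 dirs for brackets.
Dir NW: first cell '.' (not opp) -> no flip
Dir N: first cell '.' (not opp) -> no flip
Dir NE: first cell '.' (not opp) -> no flip
Dir W: first cell '.' (not opp) -> no flip
Dir E: first cell '.' (not opp) -> no flip
Dir SW: opp run (2,3) capped by W -> flip
Dir S: first cell '.' (not opp) -> no flip
Dir SE: first cell '.' (not opp) -> no flip
All flips: (2,3)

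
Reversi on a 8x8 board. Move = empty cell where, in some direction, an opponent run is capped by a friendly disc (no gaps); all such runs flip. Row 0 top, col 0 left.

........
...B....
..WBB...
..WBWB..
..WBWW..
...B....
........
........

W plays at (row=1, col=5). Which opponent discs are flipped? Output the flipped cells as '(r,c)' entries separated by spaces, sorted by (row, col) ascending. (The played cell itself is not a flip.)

Answer: (2,4) (3,3)

Derivation:
Dir NW: first cell '.' (not opp) -> no flip
Dir N: first cell '.' (not opp) -> no flip
Dir NE: first cell '.' (not opp) -> no flip
Dir W: first cell '.' (not opp) -> no flip
Dir E: first cell '.' (not opp) -> no flip
Dir SW: opp run (2,4) (3,3) capped by W -> flip
Dir S: first cell '.' (not opp) -> no flip
Dir SE: first cell '.' (not opp) -> no flip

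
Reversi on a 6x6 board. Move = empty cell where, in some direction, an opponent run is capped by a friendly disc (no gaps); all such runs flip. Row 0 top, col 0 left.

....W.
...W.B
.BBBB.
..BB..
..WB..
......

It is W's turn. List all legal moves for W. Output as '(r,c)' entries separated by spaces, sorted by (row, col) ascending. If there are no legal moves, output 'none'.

(0,5): no bracket -> illegal
(1,0): no bracket -> illegal
(1,1): no bracket -> illegal
(1,2): flips 2 -> legal
(1,4): no bracket -> illegal
(2,0): no bracket -> illegal
(2,5): no bracket -> illegal
(3,0): no bracket -> illegal
(3,1): flips 1 -> legal
(3,4): no bracket -> illegal
(3,5): flips 1 -> legal
(4,1): no bracket -> illegal
(4,4): flips 1 -> legal
(5,2): no bracket -> illegal
(5,3): flips 3 -> legal
(5,4): no bracket -> illegal

Answer: (1,2) (3,1) (3,5) (4,4) (5,3)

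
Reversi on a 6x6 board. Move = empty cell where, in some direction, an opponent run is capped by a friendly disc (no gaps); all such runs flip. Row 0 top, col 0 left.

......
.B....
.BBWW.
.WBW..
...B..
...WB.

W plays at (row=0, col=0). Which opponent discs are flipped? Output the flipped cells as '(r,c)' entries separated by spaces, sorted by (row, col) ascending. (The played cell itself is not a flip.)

Dir NW: edge -> no flip
Dir N: edge -> no flip
Dir NE: edge -> no flip
Dir W: edge -> no flip
Dir E: first cell '.' (not opp) -> no flip
Dir SW: edge -> no flip
Dir S: first cell '.' (not opp) -> no flip
Dir SE: opp run (1,1) (2,2) capped by W -> flip

Answer: (1,1) (2,2)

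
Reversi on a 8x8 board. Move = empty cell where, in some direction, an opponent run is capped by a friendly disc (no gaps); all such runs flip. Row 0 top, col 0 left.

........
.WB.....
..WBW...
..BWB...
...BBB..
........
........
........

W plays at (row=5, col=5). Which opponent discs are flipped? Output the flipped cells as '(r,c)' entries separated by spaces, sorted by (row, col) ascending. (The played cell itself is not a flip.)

Dir NW: opp run (4,4) capped by W -> flip
Dir N: opp run (4,5), next='.' -> no flip
Dir NE: first cell '.' (not opp) -> no flip
Dir W: first cell '.' (not opp) -> no flip
Dir E: first cell '.' (not opp) -> no flip
Dir SW: first cell '.' (not opp) -> no flip
Dir S: first cell '.' (not opp) -> no flip
Dir SE: first cell '.' (not opp) -> no flip

Answer: (4,4)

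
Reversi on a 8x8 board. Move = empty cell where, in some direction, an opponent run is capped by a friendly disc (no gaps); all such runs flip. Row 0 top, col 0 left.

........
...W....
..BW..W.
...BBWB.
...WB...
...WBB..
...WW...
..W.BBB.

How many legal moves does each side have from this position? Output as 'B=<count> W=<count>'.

-- B to move --
(0,2): no bracket -> illegal
(0,3): flips 2 -> legal
(0,4): flips 1 -> legal
(1,2): flips 1 -> legal
(1,4): no bracket -> illegal
(1,5): no bracket -> illegal
(1,6): flips 1 -> legal
(1,7): flips 2 -> legal
(2,4): flips 1 -> legal
(2,5): no bracket -> illegal
(2,7): no bracket -> illegal
(3,2): flips 1 -> legal
(3,7): no bracket -> illegal
(4,2): flips 3 -> legal
(4,5): no bracket -> illegal
(4,6): no bracket -> illegal
(5,2): flips 3 -> legal
(6,1): no bracket -> illegal
(6,2): flips 1 -> legal
(6,5): no bracket -> illegal
(7,1): no bracket -> illegal
(7,3): flips 4 -> legal
B mobility = 11
-- W to move --
(1,1): no bracket -> illegal
(1,2): no bracket -> illegal
(2,1): flips 1 -> legal
(2,4): flips 3 -> legal
(2,5): flips 1 -> legal
(2,7): no bracket -> illegal
(3,1): flips 1 -> legal
(3,2): flips 2 -> legal
(3,7): flips 1 -> legal
(4,2): no bracket -> illegal
(4,5): flips 3 -> legal
(4,6): flips 2 -> legal
(4,7): no bracket -> illegal
(5,6): flips 2 -> legal
(6,5): flips 1 -> legal
(6,6): no bracket -> illegal
(6,7): no bracket -> illegal
(7,3): no bracket -> illegal
(7,7): no bracket -> illegal
W mobility = 10

Answer: B=11 W=10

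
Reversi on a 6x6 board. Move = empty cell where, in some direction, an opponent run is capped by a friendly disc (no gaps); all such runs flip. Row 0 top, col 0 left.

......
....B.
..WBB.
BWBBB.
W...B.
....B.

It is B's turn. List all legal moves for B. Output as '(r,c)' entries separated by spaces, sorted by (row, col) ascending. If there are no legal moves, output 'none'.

Answer: (1,1) (1,2) (2,1) (5,0)

Derivation:
(1,1): flips 1 -> legal
(1,2): flips 1 -> legal
(1,3): no bracket -> illegal
(2,0): no bracket -> illegal
(2,1): flips 1 -> legal
(4,1): no bracket -> illegal
(4,2): no bracket -> illegal
(5,0): flips 1 -> legal
(5,1): no bracket -> illegal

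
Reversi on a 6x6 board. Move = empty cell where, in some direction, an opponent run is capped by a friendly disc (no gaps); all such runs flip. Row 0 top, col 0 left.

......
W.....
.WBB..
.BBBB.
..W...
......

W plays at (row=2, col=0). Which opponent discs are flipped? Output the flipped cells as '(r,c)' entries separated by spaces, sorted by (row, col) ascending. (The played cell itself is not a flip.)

Answer: (3,1)

Derivation:
Dir NW: edge -> no flip
Dir N: first cell 'W' (not opp) -> no flip
Dir NE: first cell '.' (not opp) -> no flip
Dir W: edge -> no flip
Dir E: first cell 'W' (not opp) -> no flip
Dir SW: edge -> no flip
Dir S: first cell '.' (not opp) -> no flip
Dir SE: opp run (3,1) capped by W -> flip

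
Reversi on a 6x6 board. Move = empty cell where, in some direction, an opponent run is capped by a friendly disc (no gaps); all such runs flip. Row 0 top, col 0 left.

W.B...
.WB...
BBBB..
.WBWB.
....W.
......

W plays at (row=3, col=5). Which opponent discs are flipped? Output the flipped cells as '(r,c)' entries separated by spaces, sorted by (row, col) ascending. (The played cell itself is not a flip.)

Answer: (3,4)

Derivation:
Dir NW: first cell '.' (not opp) -> no flip
Dir N: first cell '.' (not opp) -> no flip
Dir NE: edge -> no flip
Dir W: opp run (3,4) capped by W -> flip
Dir E: edge -> no flip
Dir SW: first cell 'W' (not opp) -> no flip
Dir S: first cell '.' (not opp) -> no flip
Dir SE: edge -> no flip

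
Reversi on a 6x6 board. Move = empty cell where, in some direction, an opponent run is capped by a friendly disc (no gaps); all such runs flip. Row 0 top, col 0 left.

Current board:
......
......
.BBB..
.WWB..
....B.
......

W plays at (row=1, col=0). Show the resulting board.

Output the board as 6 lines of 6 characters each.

Answer: ......
W.....
.WBB..
.WWB..
....B.
......

Derivation:
Place W at (1,0); scan 8 dirs for brackets.
Dir NW: edge -> no flip
Dir N: first cell '.' (not opp) -> no flip
Dir NE: first cell '.' (not opp) -> no flip
Dir W: edge -> no flip
Dir E: first cell '.' (not opp) -> no flip
Dir SW: edge -> no flip
Dir S: first cell '.' (not opp) -> no flip
Dir SE: opp run (2,1) capped by W -> flip
All flips: (2,1)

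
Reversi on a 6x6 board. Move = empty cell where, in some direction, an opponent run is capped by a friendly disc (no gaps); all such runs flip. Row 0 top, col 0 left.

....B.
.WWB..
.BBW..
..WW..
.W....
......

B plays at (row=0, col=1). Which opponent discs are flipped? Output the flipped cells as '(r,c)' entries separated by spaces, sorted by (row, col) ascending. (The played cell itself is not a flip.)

Dir NW: edge -> no flip
Dir N: edge -> no flip
Dir NE: edge -> no flip
Dir W: first cell '.' (not opp) -> no flip
Dir E: first cell '.' (not opp) -> no flip
Dir SW: first cell '.' (not opp) -> no flip
Dir S: opp run (1,1) capped by B -> flip
Dir SE: opp run (1,2) (2,3), next='.' -> no flip

Answer: (1,1)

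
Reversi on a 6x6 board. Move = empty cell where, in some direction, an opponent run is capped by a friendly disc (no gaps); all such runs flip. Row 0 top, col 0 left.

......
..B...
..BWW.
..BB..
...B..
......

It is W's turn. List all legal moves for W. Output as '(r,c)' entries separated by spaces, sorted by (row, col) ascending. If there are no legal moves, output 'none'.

(0,1): flips 1 -> legal
(0,2): no bracket -> illegal
(0,3): no bracket -> illegal
(1,1): no bracket -> illegal
(1,3): no bracket -> illegal
(2,1): flips 1 -> legal
(3,1): no bracket -> illegal
(3,4): no bracket -> illegal
(4,1): flips 1 -> legal
(4,2): flips 1 -> legal
(4,4): no bracket -> illegal
(5,2): no bracket -> illegal
(5,3): flips 2 -> legal
(5,4): no bracket -> illegal

Answer: (0,1) (2,1) (4,1) (4,2) (5,3)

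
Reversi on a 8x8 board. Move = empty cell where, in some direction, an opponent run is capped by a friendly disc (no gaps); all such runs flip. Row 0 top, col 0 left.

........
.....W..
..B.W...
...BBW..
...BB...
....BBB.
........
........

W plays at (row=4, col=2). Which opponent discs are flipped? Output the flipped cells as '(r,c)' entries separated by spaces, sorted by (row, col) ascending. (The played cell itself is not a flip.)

Answer: (3,3)

Derivation:
Dir NW: first cell '.' (not opp) -> no flip
Dir N: first cell '.' (not opp) -> no flip
Dir NE: opp run (3,3) capped by W -> flip
Dir W: first cell '.' (not opp) -> no flip
Dir E: opp run (4,3) (4,4), next='.' -> no flip
Dir SW: first cell '.' (not opp) -> no flip
Dir S: first cell '.' (not opp) -> no flip
Dir SE: first cell '.' (not opp) -> no flip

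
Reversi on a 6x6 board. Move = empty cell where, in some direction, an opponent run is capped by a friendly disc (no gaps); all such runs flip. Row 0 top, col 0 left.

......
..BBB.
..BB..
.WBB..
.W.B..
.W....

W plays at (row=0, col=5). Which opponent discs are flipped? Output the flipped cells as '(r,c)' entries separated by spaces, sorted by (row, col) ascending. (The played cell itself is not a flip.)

Answer: (1,4) (2,3) (3,2)

Derivation:
Dir NW: edge -> no flip
Dir N: edge -> no flip
Dir NE: edge -> no flip
Dir W: first cell '.' (not opp) -> no flip
Dir E: edge -> no flip
Dir SW: opp run (1,4) (2,3) (3,2) capped by W -> flip
Dir S: first cell '.' (not opp) -> no flip
Dir SE: edge -> no flip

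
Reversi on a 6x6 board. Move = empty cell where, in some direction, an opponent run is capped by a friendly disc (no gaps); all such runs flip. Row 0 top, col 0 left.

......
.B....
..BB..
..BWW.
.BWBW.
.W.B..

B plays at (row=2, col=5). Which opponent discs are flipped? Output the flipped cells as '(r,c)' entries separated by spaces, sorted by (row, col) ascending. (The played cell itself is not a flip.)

Dir NW: first cell '.' (not opp) -> no flip
Dir N: first cell '.' (not opp) -> no flip
Dir NE: edge -> no flip
Dir W: first cell '.' (not opp) -> no flip
Dir E: edge -> no flip
Dir SW: opp run (3,4) capped by B -> flip
Dir S: first cell '.' (not opp) -> no flip
Dir SE: edge -> no flip

Answer: (3,4)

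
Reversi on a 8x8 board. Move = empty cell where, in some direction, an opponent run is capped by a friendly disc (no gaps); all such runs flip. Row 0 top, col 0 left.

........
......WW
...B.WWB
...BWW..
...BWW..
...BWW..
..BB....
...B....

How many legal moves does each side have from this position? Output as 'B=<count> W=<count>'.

Answer: B=8 W=8

Derivation:
-- B to move --
(0,5): flips 1 -> legal
(0,6): no bracket -> illegal
(0,7): flips 4 -> legal
(1,4): no bracket -> illegal
(1,5): no bracket -> illegal
(2,4): flips 2 -> legal
(3,6): flips 4 -> legal
(3,7): no bracket -> illegal
(4,6): flips 2 -> legal
(5,6): flips 4 -> legal
(6,4): no bracket -> illegal
(6,5): flips 1 -> legal
(6,6): flips 2 -> legal
B mobility = 8
-- W to move --
(1,2): flips 1 -> legal
(1,3): no bracket -> illegal
(1,4): no bracket -> illegal
(2,2): flips 1 -> legal
(2,4): no bracket -> illegal
(3,2): flips 2 -> legal
(3,6): no bracket -> illegal
(3,7): flips 1 -> legal
(4,2): flips 1 -> legal
(5,1): no bracket -> illegal
(5,2): flips 2 -> legal
(6,1): no bracket -> illegal
(6,4): no bracket -> illegal
(7,1): flips 2 -> legal
(7,2): flips 1 -> legal
(7,4): no bracket -> illegal
W mobility = 8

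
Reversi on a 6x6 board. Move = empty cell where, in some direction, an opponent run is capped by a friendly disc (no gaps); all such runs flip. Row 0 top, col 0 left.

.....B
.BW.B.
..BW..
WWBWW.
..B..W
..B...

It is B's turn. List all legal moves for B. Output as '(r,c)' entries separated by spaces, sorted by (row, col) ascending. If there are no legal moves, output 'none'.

Answer: (0,2) (1,3) (2,0) (2,4) (3,5) (4,0) (4,4)

Derivation:
(0,1): no bracket -> illegal
(0,2): flips 1 -> legal
(0,3): no bracket -> illegal
(1,3): flips 1 -> legal
(2,0): flips 1 -> legal
(2,1): no bracket -> illegal
(2,4): flips 2 -> legal
(2,5): no bracket -> illegal
(3,5): flips 2 -> legal
(4,0): flips 1 -> legal
(4,1): no bracket -> illegal
(4,3): no bracket -> illegal
(4,4): flips 1 -> legal
(5,4): no bracket -> illegal
(5,5): no bracket -> illegal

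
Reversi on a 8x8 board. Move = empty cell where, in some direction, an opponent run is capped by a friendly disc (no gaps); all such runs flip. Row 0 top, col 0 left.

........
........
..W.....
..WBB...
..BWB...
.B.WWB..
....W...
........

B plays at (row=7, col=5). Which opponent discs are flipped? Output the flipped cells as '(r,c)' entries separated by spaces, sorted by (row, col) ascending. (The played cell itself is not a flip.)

Dir NW: opp run (6,4) (5,3) capped by B -> flip
Dir N: first cell '.' (not opp) -> no flip
Dir NE: first cell '.' (not opp) -> no flip
Dir W: first cell '.' (not opp) -> no flip
Dir E: first cell '.' (not opp) -> no flip
Dir SW: edge -> no flip
Dir S: edge -> no flip
Dir SE: edge -> no flip

Answer: (5,3) (6,4)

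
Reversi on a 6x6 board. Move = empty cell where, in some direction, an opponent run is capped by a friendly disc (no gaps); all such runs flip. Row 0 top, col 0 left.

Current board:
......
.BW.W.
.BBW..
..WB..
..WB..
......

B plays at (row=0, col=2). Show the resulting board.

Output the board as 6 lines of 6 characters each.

Answer: ..B...
.BB.W.
.BBW..
..WB..
..WB..
......

Derivation:
Place B at (0,2); scan 8 dirs for brackets.
Dir NW: edge -> no flip
Dir N: edge -> no flip
Dir NE: edge -> no flip
Dir W: first cell '.' (not opp) -> no flip
Dir E: first cell '.' (not opp) -> no flip
Dir SW: first cell 'B' (not opp) -> no flip
Dir S: opp run (1,2) capped by B -> flip
Dir SE: first cell '.' (not opp) -> no flip
All flips: (1,2)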